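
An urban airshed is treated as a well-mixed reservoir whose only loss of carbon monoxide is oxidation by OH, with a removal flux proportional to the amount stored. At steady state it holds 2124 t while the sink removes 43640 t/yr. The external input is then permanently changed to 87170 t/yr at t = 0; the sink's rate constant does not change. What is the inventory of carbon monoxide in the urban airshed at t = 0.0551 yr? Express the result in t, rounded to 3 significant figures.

3560 t

Residence time τ = M₀/F₀ = 0.04867 yr. The eventual steady state is M_∞ = M₀·(F₁/F₀) = 2124 × 87170/43640 = 4242.6 t.
The anomaly ΔM(t) = M(t) − M_∞ decays as ΔM₀·e^(−t/τ) with ΔM₀ = 2124 − 4242.6 = −2119 t.
At t = 0.0551 yr, e^(−t/τ) = e^(−1.132) = 0.3224, so ΔM = −683.0 t and M = 4242.6 − 683.0 = 3559.7 t.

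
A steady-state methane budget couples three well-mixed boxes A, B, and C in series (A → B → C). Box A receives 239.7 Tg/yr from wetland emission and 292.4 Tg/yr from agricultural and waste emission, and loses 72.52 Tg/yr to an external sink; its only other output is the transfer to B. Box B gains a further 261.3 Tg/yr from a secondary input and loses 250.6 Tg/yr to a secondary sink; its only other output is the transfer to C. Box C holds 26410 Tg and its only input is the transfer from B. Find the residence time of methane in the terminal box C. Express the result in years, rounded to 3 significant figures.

Box A: F(A→B) = (239.7 + 292.4) − 72.52 = 459.58 Tg/yr.
Box B: F(B→C) = (459.58 + 261.3) − 250.6 = 470.28 Tg/yr.
Box C throughput = its input = 470.28 Tg/yr; τ = 26410 / 470.28 = 56.16 yr.

56.2 yr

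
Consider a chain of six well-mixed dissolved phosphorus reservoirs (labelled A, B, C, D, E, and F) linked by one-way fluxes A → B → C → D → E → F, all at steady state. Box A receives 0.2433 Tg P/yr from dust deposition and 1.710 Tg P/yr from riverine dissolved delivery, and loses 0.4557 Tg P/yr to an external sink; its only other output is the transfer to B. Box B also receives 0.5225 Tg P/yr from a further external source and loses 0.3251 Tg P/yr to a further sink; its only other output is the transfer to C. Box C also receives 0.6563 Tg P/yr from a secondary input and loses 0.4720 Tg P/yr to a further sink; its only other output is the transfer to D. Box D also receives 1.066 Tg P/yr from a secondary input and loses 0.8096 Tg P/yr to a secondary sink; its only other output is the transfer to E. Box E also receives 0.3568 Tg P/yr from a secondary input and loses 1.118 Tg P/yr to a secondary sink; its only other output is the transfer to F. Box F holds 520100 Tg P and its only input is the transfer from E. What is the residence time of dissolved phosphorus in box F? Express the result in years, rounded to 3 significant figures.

Box A: F(A→B) = (0.2433 + 1.710) − 0.4557 = 1.4976 Tg P/yr.
Box B: F(B→C) = (1.4976 + 0.5225) − 0.3251 = 1.6950 Tg P/yr.
Box C: F(C→D) = (1.6950 + 0.6563) − 0.4720 = 1.8793 Tg P/yr.
Box D: F(D→E) = (1.8793 + 1.066) − 0.8096 = 2.1357 Tg P/yr.
Box E: F(E→F) = (2.1357 + 0.3568) − 1.118 = 1.3745 Tg P/yr.
Box F throughput = its input = 1.3745 Tg P/yr; τ = 520100 / 1.3745 = 378400 yr.

378000 yr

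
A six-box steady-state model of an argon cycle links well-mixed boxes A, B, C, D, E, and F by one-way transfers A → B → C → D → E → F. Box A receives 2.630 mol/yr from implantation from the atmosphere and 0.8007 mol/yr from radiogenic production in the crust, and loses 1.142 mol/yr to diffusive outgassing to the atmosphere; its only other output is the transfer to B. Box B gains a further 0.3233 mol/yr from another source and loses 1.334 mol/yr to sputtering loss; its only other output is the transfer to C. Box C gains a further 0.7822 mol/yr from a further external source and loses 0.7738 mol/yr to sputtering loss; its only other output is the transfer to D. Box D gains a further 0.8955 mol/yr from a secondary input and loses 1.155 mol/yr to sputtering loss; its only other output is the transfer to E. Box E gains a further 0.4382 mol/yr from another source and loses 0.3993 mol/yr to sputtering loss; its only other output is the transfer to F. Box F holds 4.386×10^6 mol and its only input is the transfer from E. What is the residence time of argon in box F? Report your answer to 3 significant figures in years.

4.12×10^6 yr

Box A: F(A→B) = (2.630 + 0.8007) − 1.142 = 2.2887 mol/yr.
Box B: F(B→C) = (2.2887 + 0.3233) − 1.334 = 1.2780 mol/yr.
Box C: F(C→D) = (1.2780 + 0.7822) − 0.7738 = 1.2864 mol/yr.
Box D: F(D→E) = (1.2864 + 0.8955) − 1.155 = 1.0269 mol/yr.
Box E: F(E→F) = (1.0269 + 0.4382) − 0.3993 = 1.0658 mol/yr.
Box F throughput = its input = 1.0658 mol/yr; τ = 4.386×10^6 / 1.0658 = 4.115×10^6 yr.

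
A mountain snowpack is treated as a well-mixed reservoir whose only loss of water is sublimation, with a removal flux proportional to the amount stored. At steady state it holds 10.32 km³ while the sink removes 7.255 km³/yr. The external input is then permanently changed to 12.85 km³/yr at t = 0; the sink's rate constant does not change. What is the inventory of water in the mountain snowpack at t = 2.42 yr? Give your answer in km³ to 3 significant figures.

Residence time τ = M₀/F₀ = 1.422 yr. The eventual steady state is M_∞ = M₀·(F₁/F₀) = 10.32 × 12.85/7.255 = 18.279 km³.
The anomaly ΔM(t) = M(t) − M_∞ decays as ΔM₀·e^(−t/τ) with ΔM₀ = 10.32 − 18.279 = −7.959 km³.
At t = 2.42 yr, e^(−t/τ) = e^(−1.701) = 0.1825, so ΔM = −1.452 km³ and M = 18.279 − 1.452 = 16.827 km³.

16.8 km³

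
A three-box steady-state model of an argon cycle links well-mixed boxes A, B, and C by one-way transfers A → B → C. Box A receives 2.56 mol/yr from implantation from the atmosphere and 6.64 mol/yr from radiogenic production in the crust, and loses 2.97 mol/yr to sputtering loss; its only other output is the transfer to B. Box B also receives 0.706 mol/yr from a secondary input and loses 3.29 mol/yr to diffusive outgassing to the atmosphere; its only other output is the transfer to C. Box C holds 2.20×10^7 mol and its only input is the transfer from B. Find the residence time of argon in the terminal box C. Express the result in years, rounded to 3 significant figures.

6.03×10^6 yr

Box A: F(A→B) = (2.56 + 6.64) − 2.97 = 6.2300 mol/yr.
Box B: F(B→C) = (6.2300 + 0.706) − 3.29 = 3.6460 mol/yr.
Box C throughput = its input = 3.6460 mol/yr; τ = 2.20×10^7 / 3.6460 = 6.034×10^6 yr.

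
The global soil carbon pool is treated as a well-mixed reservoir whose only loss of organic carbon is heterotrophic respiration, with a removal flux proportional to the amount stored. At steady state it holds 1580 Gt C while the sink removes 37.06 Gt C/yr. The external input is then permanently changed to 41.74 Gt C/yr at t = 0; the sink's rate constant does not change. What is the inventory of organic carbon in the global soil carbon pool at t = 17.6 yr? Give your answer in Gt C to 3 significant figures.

τ = M₀/F₀ = 1580/37.06 = 42.63 yr; rate constant k = 1/τ.
New steady state M_∞ = F₁/k = F₁·τ = 41.74 × 42.63 = 1779.5 Gt C.
M(t) = M_∞ + (M₀ − M_∞)·e^(−t/τ); t/τ = 17.6/42.63 = 0.4128, so e^(−t/τ) = 0.6618.
M(t) = 1779.5 − 199.5 × 0.6618 = 1647.5 Gt C.

1650 Gt C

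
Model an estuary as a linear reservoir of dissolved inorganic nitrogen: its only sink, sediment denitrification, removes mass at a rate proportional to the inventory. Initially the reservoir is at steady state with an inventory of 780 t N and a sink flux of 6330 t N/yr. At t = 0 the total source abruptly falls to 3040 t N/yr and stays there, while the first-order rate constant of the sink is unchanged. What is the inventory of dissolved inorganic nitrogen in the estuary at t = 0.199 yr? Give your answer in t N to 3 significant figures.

455 t N

Residence time τ = M₀/F₀ = 0.1232 yr. The eventual steady state is M_∞ = M₀·(F₁/F₀) = 780 × 3040/6330 = 374.60 t N.
The anomaly ΔM(t) = M(t) − M_∞ decays as ΔM₀·e^(−t/τ) with ΔM₀ = 780 − 374.60 = 405.4 t N.
At t = 0.199 yr, e^(−t/τ) = e^(−1.615) = 0.1989, so ΔM = 80.63 t N and M = 374.60 + 80.63 = 455.23 t N.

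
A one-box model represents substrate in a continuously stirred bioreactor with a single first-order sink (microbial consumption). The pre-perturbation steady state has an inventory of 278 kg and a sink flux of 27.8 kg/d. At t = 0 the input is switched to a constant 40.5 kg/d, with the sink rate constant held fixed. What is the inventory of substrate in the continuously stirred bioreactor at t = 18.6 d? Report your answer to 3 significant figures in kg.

385 kg

The sink rate constant is k = F₀/M₀ = 27.8/278 = 0.1000 d⁻¹.
Solving dM/dt = F₁ − kM with M(0) = M₀ gives M(t) = F₁/k + (M₀ − F₁/k)·e^(−kt).
F₁/k = 40.5/0.1000 = 405.00 kg; kt = 0.1000 × 18.6 = 1.860, e^(−kt) = 0.1557.
M(18.6) = 405.00 + (278 − 405.00) × 0.1557 = 405.00 − 19.77 = 385.23 kg.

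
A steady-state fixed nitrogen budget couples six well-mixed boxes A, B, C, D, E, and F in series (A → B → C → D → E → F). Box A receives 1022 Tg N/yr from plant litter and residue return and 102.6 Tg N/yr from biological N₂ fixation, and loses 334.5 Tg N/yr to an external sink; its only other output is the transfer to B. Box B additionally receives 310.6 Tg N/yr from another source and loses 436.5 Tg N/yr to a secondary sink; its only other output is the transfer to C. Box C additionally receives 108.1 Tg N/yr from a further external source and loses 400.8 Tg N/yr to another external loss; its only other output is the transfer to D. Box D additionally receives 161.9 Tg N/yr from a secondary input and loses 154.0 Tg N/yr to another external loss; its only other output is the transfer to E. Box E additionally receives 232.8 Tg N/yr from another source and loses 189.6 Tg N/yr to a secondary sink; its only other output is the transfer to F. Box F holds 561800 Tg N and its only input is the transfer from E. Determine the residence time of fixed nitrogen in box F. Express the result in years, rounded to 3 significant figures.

1330 yr

Box A: F(A→B) = (1022 + 102.6) − 334.5 = 790.10 Tg N/yr.
Box B: F(B→C) = (790.10 + 310.6) − 436.5 = 664.20 Tg N/yr.
Box C: F(C→D) = (664.20 + 108.1) − 400.8 = 371.50 Tg N/yr.
Box D: F(D→E) = (371.50 + 161.9) − 154.0 = 379.40 Tg N/yr.
Box E: F(E→F) = (379.40 + 232.8) − 189.6 = 422.60 Tg N/yr.
Box F throughput = its input = 422.60 Tg N/yr; τ = 561800 / 422.60 = 1329 yr.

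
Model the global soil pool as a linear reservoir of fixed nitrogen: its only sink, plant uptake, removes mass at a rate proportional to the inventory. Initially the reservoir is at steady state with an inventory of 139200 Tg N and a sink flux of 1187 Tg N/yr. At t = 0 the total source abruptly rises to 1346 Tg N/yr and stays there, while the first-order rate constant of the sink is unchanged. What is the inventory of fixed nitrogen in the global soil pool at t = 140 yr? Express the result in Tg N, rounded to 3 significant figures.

Residence time τ = M₀/F₀ = 117.3 yr. The eventual steady state is M_∞ = M₀·(F₁/F₀) = 139200 × 1346/1187 = 157850 Tg N.
The anomaly ΔM(t) = M(t) − M_∞ decays as ΔM₀·e^(−t/τ) with ΔM₀ = 139200 − 157850 = −18650 Tg N.
At t = 140 yr, e^(−t/τ) = e^(−1.194) = 0.3031, so ΔM = −5651 Tg N and M = 157850 − 5651 = 152200 Tg N.

152000 Tg N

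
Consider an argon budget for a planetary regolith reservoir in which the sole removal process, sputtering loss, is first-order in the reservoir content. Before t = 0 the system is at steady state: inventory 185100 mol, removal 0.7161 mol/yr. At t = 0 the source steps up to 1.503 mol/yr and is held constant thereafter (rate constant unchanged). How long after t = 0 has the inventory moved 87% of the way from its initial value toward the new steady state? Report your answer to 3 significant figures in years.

527000 yr

τ = M₀/F₀ = 185100/0.7161 = 258500 yr.
The remaining gap fraction is e^(−t/τ); 87% covered ⇒ e^(−t/τ) = 0.130.
t = −τ ln(0.130) = 258500 × 2.040 = 527400 yr.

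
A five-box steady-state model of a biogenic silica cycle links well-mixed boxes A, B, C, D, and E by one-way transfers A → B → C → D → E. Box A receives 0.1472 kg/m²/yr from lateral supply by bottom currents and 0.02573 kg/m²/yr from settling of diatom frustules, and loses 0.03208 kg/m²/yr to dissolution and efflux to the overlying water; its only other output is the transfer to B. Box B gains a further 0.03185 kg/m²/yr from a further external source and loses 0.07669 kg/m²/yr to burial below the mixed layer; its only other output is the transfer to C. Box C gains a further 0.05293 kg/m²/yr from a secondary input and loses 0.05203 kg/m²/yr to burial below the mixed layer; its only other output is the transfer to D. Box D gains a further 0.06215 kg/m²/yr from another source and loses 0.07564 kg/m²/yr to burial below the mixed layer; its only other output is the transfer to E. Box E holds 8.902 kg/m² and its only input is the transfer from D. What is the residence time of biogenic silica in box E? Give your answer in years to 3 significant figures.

Box A: F(A→B) = (0.1472 + 0.02573) − 0.03208 = 0.14085 kg/m²/yr.
Box B: F(B→C) = (0.14085 + 0.03185) − 0.07669 = 0.096010 kg/m²/yr.
Box C: F(C→D) = (0.096010 + 0.05293) − 0.05203 = 0.096910 kg/m²/yr.
Box D: F(D→E) = (0.096910 + 0.06215) − 0.07564 = 0.083420 kg/m²/yr.
Box E throughput = its input = 0.083420 kg/m²/yr; τ = 8.902 / 0.083420 = 106.7 yr.

107 yr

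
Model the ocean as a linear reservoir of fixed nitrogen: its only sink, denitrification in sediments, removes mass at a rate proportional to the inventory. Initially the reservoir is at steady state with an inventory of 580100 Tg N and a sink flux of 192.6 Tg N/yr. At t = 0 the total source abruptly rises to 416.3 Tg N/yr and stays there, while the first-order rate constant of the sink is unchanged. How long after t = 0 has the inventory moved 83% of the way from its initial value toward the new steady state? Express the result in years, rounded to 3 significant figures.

5340 yr

τ = M₀/F₀ = 580100/192.6 = 3012 yr.
The remaining gap fraction is e^(−t/τ); 83% covered ⇒ e^(−t/τ) = 0.170.
t = −τ ln(0.170) = 3012 × 1.772 = 5337 yr.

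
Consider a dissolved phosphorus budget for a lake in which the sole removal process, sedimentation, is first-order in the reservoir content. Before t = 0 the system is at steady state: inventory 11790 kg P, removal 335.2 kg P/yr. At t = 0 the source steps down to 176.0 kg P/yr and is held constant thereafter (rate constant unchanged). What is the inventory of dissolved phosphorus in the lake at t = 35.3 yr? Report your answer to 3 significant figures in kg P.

Residence time τ = M₀/F₀ = 35.17 yr. The eventual steady state is M_∞ = M₀·(F₁/F₀) = 11790 × 176.0/335.2 = 6190.5 kg P.
The anomaly ΔM(t) = M(t) − M_∞ decays as ΔM₀·e^(−t/τ) with ΔM₀ = 11790 − 6190.5 = 5600 kg P.
At t = 35.3 yr, e^(−t/τ) = e^(−1.004) = 0.3666, so ΔM = 2053 kg P and M = 6190.5 + 2053 = 8243.0 kg P.

8240 kg P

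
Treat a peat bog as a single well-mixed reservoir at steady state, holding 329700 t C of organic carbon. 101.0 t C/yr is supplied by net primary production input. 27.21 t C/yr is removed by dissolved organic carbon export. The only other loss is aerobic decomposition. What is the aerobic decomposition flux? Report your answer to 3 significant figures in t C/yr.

At steady state ΣF_in = ΣF_out.
ΣF_in = 101.00 t C/yr.
Aerobic decomposition flux = ΣF_in − (27.21) = 101.00 − 27.21 = 73.79 t C/yr.

73.8 t C/yr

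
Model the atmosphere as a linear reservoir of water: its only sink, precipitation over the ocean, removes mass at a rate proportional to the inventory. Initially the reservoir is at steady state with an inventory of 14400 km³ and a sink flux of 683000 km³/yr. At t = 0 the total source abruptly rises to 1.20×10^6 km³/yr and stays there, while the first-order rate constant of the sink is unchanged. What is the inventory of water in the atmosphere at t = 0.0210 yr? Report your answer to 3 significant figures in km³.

The sink rate constant is k = F₀/M₀ = 683000/14400 = 47.43 yr⁻¹.
Solving dM/dt = F₁ − kM with M(0) = M₀ gives M(t) = F₁/k + (M₀ − F₁/k)·e^(−kt).
F₁/k = 1.20×10^6/47.43 = 25300 km³; kt = 47.43 × 0.0210 = 0.9960, e^(−kt) = 0.3693.
M(0.0210) = 25300 + (14400 − 25300) × 0.3693 = 25300 − 4026 = 21274 km³.

21300 km³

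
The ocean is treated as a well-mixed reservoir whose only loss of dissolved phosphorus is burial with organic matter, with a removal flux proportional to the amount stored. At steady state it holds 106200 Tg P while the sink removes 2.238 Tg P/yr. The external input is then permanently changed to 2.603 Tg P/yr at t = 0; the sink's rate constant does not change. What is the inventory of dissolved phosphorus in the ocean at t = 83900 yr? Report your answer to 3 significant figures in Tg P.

Residence time τ = M₀/F₀ = 47450 yr. The eventual steady state is M_∞ = M₀·(F₁/F₀) = 106200 × 2.603/2.238 = 123520 Tg P.
The anomaly ΔM(t) = M(t) − M_∞ decays as ΔM₀·e^(−t/τ) with ΔM₀ = 106200 − 123520 = −17320 Tg P.
At t = 83900 yr, e^(−t/τ) = e^(−1.768) = 0.1707, so ΔM = −2956 Tg P and M = 123520 − 2956 = 120560 Tg P.

121000 Tg P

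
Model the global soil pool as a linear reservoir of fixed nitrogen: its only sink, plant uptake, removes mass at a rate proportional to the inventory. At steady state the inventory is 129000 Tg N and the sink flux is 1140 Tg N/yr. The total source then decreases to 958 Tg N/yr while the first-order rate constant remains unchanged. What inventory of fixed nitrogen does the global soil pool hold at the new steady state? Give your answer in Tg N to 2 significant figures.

Rate constant k = F/M = 1140 / 129000 = 0.008837 yr⁻¹.
At the new steady state, source = k·M_new ⇒ M_new = 958 / 0.008837 = 108400 Tg N.
(Equivalently M_new = M × F_new/F_old = 129000 × 958/1140.)

110000 Tg N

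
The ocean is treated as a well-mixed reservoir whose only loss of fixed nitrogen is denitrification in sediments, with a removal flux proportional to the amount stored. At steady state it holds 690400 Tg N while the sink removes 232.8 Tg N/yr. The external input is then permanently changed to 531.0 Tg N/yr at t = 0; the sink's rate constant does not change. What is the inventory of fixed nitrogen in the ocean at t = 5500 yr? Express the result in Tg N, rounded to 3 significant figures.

1.44×10^6 Tg N

τ = M₀/F₀ = 690400/232.8 = 2966 yr; rate constant k = 1/τ.
New steady state M_∞ = F₁/k = F₁·τ = 531.0 × 2966 = 1.5748×10^6 Tg N.
M(t) = M_∞ + (M₀ − M_∞)·e^(−t/τ); t/τ = 5500/2966 = 1.855, so e^(−t/τ) = 0.1565.
M(t) = 1.5748×10^6 − 884400 × 0.1565 = 1.4363×10^6 Tg N.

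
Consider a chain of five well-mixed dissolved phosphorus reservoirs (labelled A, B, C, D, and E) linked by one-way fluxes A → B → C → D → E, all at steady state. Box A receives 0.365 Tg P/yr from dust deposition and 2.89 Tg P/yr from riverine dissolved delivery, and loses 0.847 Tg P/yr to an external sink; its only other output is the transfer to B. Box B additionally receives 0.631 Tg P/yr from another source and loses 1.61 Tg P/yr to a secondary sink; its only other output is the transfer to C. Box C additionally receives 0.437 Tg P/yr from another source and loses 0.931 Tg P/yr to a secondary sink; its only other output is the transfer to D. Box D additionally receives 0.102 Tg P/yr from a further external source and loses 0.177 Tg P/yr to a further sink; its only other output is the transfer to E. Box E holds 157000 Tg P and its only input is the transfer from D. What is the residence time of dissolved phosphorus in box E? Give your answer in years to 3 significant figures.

183000 yr

Box A: F(A→B) = (0.365 + 2.89) − 0.847 = 2.4080 Tg P/yr.
Box B: F(B→C) = (2.4080 + 0.631) − 1.61 = 1.4290 Tg P/yr.
Box C: F(C→D) = (1.4290 + 0.437) − 0.931 = 0.93500 Tg P/yr.
Box D: F(D→E) = (0.93500 + 0.102) − 0.177 = 0.86000 Tg P/yr.
Box E throughput = its input = 0.86000 Tg P/yr; τ = 157000 / 0.86000 = 182600 yr.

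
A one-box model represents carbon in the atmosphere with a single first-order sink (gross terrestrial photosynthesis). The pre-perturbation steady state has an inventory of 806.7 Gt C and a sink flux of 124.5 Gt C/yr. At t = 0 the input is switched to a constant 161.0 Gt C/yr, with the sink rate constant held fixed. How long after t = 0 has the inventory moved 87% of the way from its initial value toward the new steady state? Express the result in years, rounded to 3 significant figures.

13.2 yr

τ = M₀/F₀ = 806.7/124.5 = 6.480 yr.
The remaining gap fraction is e^(−t/τ); 87% covered ⇒ e^(−t/τ) = 0.130.
t = −τ ln(0.130) = 6.480 × 2.040 = 13.22 yr.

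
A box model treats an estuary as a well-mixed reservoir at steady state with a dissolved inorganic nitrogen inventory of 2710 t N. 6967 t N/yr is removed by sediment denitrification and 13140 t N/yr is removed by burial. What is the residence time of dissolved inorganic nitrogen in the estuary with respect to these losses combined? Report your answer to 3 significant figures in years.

Total removal = 6967 + 13140 = 20107 t N/yr.
τ = M / ΣF_out = 2710 / 20107 = 0.1348 yr.

0.135 yr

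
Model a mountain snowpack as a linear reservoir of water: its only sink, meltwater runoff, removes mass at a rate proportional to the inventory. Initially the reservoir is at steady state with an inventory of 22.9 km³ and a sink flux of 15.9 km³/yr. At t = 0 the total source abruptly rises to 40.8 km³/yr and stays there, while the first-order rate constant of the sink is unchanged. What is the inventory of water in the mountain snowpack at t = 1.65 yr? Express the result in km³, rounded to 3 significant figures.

47.4 km³

τ = M₀/F₀ = 22.9/15.9 = 1.440 yr; rate constant k = 1/τ.
New steady state M_∞ = F₁/k = F₁·τ = 40.8 × 1.440 = 58.762 km³.
M(t) = M_∞ + (M₀ − M_∞)·e^(−t/τ); t/τ = 1.65/1.440 = 1.146, so e^(−t/τ) = 0.3180.
M(t) = 58.762 − 35.86 × 0.3180 = 47.357 km³.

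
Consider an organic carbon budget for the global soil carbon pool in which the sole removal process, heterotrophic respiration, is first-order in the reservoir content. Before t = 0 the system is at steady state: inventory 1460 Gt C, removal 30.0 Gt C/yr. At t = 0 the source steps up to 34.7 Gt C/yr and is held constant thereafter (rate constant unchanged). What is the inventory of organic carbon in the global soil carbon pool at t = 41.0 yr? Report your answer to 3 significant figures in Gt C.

Residence time τ = M₀/F₀ = 48.67 yr. The eventual steady state is M_∞ = M₀·(F₁/F₀) = 1460 × 34.7/30.0 = 1688.7 Gt C.
The anomaly ΔM(t) = M(t) − M_∞ decays as ΔM₀·e^(−t/τ) with ΔM₀ = 1460 − 1688.7 = −228.7 Gt C.
At t = 41.0 yr, e^(−t/τ) = e^(−0.8425) = 0.4306, so ΔM = −98.50 Gt C and M = 1688.7 − 98.50 = 1590.2 Gt C.

1590 Gt C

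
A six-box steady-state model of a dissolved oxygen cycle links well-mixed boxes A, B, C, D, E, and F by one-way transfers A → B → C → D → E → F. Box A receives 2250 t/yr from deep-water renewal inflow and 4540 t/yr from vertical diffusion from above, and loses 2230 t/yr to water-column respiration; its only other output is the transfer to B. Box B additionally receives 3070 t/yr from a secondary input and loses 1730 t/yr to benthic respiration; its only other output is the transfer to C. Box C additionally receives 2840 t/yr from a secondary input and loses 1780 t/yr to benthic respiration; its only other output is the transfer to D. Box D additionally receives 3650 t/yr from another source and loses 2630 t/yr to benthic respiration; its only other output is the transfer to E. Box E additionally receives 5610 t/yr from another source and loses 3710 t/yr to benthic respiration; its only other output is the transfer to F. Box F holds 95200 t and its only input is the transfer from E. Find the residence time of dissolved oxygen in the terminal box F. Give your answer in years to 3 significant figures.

Box A: F(A→B) = (2250 + 4540) − 2230 = 4560.0 t/yr.
Box B: F(B→C) = (4560.0 + 3070) − 1730 = 5900.0 t/yr.
Box C: F(C→D) = (5900.0 + 2840) − 1780 = 6960.0 t/yr.
Box D: F(D→E) = (6960.0 + 3650) − 2630 = 7980.0 t/yr.
Box E: F(E→F) = (7980.0 + 5610) − 3710 = 9880.0 t/yr.
Box F throughput = its input = 9880.0 t/yr; τ = 95200 / 9880.0 = 9.636 yr.

9.64 yr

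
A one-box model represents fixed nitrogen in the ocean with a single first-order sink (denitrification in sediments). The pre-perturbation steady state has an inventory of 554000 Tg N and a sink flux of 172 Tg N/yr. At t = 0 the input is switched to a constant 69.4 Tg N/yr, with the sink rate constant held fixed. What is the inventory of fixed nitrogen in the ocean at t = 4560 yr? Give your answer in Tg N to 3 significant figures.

304000 Tg N

The sink rate constant is k = F₀/M₀ = 172/554000 = 0.0003105 yr⁻¹.
Solving dM/dt = F₁ − kM with M(0) = M₀ gives M(t) = F₁/k + (M₀ − F₁/k)·e^(−kt).
F₁/k = 69.4/0.0003105 = 223530 Tg N; kt = 0.0003105 × 4560 = 1.416, e^(−kt) = 0.2427.
M(4560) = 223530 + (554000 − 223530) × 0.2427 = 223530 + 80220 = 303750 Tg N.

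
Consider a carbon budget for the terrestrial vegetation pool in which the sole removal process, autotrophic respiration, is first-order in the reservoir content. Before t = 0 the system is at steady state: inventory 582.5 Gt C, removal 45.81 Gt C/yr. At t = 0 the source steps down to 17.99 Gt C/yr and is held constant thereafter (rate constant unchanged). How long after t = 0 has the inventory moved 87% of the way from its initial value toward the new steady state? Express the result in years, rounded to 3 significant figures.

25.9 yr

τ = M₀/F₀ = 582.5/45.81 = 12.72 yr.
The remaining gap fraction is e^(−t/τ); 87% covered ⇒ e^(−t/τ) = 0.130.
t = −τ ln(0.130) = 12.72 × 2.040 = 25.94 yr.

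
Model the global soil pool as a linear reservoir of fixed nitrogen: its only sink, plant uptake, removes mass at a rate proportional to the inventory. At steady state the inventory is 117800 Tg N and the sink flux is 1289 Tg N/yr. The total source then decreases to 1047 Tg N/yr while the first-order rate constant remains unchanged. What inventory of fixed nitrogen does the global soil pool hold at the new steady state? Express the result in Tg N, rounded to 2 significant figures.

96000 Tg N

Rate constant k = F/M = 1289 / 117800 = 0.01094 yr⁻¹.
At the new steady state, source = k·M_new ⇒ M_new = 1047 / 0.01094 = 95680 Tg N.
(Equivalently M_new = M × F_new/F_old = 117800 × 1047/1289.)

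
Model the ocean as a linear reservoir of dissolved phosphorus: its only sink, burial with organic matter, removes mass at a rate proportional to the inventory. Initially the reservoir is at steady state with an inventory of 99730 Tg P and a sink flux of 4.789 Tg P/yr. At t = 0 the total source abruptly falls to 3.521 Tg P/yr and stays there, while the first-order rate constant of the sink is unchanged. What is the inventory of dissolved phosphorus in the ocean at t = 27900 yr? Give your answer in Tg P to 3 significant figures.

The sink rate constant is k = F₀/M₀ = 4.789/99730 = 4.802×10^-5 yr⁻¹.
Solving dM/dt = F₁ − kM with M(0) = M₀ gives M(t) = F₁/k + (M₀ − F₁/k)·e^(−kt).
F₁/k = 3.521/4.802×10^-5 = 73324 Tg P; kt = 4.802×10^-5 × 27900 = 1.340, e^(−kt) = 0.2619.
M(27900) = 73324 + (99730 − 73324) × 0.2619 = 73324 + 6916 = 80240 Tg P.

80200 Tg P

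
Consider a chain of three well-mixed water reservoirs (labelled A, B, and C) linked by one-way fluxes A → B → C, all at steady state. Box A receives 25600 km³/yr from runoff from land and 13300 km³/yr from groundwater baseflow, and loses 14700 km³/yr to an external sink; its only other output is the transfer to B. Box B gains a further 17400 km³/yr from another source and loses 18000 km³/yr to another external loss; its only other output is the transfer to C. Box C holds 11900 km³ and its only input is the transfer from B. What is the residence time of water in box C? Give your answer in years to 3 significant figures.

0.504 yr

Box A: F(A→B) = (25600 + 13300) − 14700 = 24200 km³/yr.
Box B: F(B→C) = (24200 + 17400) − 18000 = 23600 km³/yr.
Box C throughput = its input = 23600 km³/yr; τ = 11900 / 23600 = 0.5042 yr.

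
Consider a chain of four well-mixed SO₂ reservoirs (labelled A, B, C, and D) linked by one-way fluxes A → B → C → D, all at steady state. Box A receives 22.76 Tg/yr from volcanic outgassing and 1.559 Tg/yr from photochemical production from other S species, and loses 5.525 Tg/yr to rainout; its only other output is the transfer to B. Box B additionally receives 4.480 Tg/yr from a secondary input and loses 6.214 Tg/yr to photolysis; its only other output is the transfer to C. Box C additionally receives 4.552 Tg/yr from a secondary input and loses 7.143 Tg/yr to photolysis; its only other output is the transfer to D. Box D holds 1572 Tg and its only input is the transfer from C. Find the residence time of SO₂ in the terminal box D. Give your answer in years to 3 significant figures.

109 yr

Box A: F(A→B) = (22.76 + 1.559) − 5.525 = 18.794 Tg/yr.
Box B: F(B→C) = (18.794 + 4.480) − 6.214 = 17.060 Tg/yr.
Box C: F(C→D) = (17.060 + 4.552) − 7.143 = 14.469 Tg/yr.
Box D throughput = its input = 14.469 Tg/yr; τ = 1572 / 14.469 = 108.6 yr.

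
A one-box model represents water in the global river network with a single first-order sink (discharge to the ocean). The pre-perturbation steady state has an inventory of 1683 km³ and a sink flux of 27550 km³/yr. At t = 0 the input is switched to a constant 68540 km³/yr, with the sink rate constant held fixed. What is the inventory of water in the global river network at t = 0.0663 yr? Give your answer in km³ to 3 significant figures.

The sink rate constant is k = F₀/M₀ = 27550/1683 = 16.37 yr⁻¹.
Solving dM/dt = F₁ − kM with M(0) = M₀ gives M(t) = F₁/k + (M₀ − F₁/k)·e^(−kt).
F₁/k = 68540/16.37 = 4187.0 km³; kt = 16.37 × 0.0663 = 1.085, e^(−kt) = 0.3378.
M(0.0663) = 4187.0 + (1683 − 4187.0) × 0.3378 = 4187.0 − 845.9 = 3341.2 km³.

3340 km³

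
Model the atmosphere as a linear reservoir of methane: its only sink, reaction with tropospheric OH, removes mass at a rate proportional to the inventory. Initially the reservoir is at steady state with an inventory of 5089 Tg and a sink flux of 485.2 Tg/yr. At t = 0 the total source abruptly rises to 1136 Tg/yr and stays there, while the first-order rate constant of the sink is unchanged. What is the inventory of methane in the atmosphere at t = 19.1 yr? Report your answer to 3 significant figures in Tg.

τ = M₀/F₀ = 5089/485.2 = 10.49 yr; rate constant k = 1/τ.
New steady state M_∞ = F₁/k = F₁·τ = 1136 × 10.49 = 11915 Tg.
M(t) = M_∞ + (M₀ − M_∞)·e^(−t/τ); t/τ = 19.1/10.49 = 1.821, so e^(−t/τ) = 0.1619.
M(t) = 11915 − 6826 × 0.1619 = 10810 Tg.

10800 Tg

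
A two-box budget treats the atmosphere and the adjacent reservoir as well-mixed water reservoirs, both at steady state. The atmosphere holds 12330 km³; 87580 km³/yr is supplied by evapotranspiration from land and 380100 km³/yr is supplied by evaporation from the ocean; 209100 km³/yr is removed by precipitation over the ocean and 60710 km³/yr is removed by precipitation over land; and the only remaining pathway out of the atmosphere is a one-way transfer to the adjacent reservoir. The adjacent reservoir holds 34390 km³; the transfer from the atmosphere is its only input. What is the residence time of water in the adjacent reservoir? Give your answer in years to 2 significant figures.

Balance the atmosphere: ΣF_in = 87580 + 380100 = 467680 km³/yr.
Transfer to the adjacent reservoir = ΣF_in − (209100 + 60710) = 197870 km³/yr.
At steady state the output of the adjacent reservoir equals its input, 197870 km³/yr.
τ = M / F = 34390 / 197870 = 0.1738 yr.

0.17 yr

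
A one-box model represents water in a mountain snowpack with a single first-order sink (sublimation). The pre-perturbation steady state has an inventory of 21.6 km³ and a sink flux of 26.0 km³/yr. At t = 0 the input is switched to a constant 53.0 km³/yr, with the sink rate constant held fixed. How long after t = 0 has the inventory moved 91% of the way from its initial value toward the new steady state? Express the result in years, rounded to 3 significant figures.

τ = M₀/F₀ = 21.6/26.0 = 0.8308 yr.
The remaining gap fraction is e^(−t/τ); 91% covered ⇒ e^(−t/τ) = 0.0900.
t = −τ ln(0.0900) = 0.8308 × 2.408 = 2.000 yr.

2.00 yr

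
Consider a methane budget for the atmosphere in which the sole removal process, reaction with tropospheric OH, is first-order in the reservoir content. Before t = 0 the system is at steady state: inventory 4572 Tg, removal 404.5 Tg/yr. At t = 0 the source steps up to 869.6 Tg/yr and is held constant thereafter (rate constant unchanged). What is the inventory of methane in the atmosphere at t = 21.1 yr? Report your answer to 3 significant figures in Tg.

9020 Tg

τ = M₀/F₀ = 4572/404.5 = 11.30 yr; rate constant k = 1/τ.
New steady state M_∞ = F₁/k = F₁·τ = 869.6 × 11.30 = 9829.0 Tg.
M(t) = M_∞ + (M₀ − M_∞)·e^(−t/τ); t/τ = 21.1/11.30 = 1.867, so e^(−t/τ) = 0.1546.
M(t) = 9829.0 − 5257 × 0.1546 = 9016.1 Tg.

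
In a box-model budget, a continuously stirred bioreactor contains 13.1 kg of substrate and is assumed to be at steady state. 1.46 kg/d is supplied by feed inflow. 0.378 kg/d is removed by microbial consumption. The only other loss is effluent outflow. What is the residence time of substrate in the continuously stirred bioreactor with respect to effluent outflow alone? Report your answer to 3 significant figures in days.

At steady state ΣF_in = ΣF_out.
ΣF_in = 1.4600 kg/d.
Effluent outflow flux = ΣF_in − (0.378) = 1.4600 − 0.3780 = 1.082 kg/d.
τ = M / F = 13.1 / 1.082 = 12.11 d.

12.1 d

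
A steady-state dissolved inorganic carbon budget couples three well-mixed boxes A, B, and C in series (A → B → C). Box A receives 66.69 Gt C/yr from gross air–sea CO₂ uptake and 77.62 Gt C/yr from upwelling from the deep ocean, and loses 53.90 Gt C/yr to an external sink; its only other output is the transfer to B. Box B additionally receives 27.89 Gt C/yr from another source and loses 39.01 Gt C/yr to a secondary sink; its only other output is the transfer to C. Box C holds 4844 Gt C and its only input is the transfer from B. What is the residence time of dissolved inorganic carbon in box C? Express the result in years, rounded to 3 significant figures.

Box A: F(A→B) = (66.69 + 77.62) − 53.90 = 90.410 Gt C/yr.
Box B: F(B→C) = (90.410 + 27.89) − 39.01 = 79.290 Gt C/yr.
Box C throughput = its input = 79.290 Gt C/yr; τ = 4844 / 79.290 = 61.09 yr.

61.1 yr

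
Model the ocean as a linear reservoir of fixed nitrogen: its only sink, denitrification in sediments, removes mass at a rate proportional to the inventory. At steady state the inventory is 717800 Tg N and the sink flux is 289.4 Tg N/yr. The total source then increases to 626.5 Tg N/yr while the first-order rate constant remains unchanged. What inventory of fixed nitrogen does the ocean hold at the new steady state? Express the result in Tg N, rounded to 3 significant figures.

Rate constant k = F/M = 289.4 / 717800 = 0.0004032 yr⁻¹.
At the new steady state, source = k·M_new ⇒ M_new = 626.5 / 0.0004032 = 1.554×10^6 Tg N.
(Equivalently M_new = M × F_new/F_old = 717800 × 626.5/289.4.)

1.55×10^6 Tg N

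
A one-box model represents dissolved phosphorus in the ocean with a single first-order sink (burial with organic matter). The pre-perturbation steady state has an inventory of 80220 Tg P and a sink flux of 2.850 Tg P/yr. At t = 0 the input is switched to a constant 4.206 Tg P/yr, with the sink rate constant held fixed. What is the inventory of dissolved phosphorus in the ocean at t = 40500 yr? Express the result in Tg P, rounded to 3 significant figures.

109000 Tg P

The sink rate constant is k = F₀/M₀ = 2.850/80220 = 3.553×10^-5 yr⁻¹.
Solving dM/dt = F₁ − kM with M(0) = M₀ gives M(t) = F₁/k + (M₀ − F₁/k)·e^(−kt).
F₁/k = 4.206/3.553×10^-5 = 118390 Tg P; kt = 3.553×10^-5 × 40500 = 1.439, e^(−kt) = 0.2372.
M(40500) = 118390 + (80220 − 118390) × 0.2372 = 118390 − 9053 = 109330 Tg P.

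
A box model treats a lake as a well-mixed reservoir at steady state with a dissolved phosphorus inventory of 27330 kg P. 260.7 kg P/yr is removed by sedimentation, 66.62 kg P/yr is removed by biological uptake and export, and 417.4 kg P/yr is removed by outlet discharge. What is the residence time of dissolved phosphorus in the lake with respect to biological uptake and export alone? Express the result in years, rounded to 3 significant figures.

Residence time with respect to a single sink: τ = M / F_sink.
τ = 27330 / 66.62 = 410.2 yr.

410 yr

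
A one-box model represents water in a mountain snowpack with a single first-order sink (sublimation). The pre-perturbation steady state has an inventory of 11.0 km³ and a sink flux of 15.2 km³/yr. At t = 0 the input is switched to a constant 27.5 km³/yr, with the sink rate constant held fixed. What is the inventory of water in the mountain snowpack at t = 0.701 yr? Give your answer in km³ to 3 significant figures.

16.5 km³

Residence time τ = M₀/F₀ = 0.7237 yr. The eventual steady state is M_∞ = M₀·(F₁/F₀) = 11.0 × 27.5/15.2 = 19.901 km³.
The anomaly ΔM(t) = M(t) − M_∞ decays as ΔM₀·e^(−t/τ) with ΔM₀ = 11.0 − 19.901 = −8.901 km³.
At t = 0.701 yr, e^(−t/τ) = e^(−0.9687) = 0.3796, so ΔM = −3.379 km³ and M = 19.901 − 3.379 = 16.522 km³.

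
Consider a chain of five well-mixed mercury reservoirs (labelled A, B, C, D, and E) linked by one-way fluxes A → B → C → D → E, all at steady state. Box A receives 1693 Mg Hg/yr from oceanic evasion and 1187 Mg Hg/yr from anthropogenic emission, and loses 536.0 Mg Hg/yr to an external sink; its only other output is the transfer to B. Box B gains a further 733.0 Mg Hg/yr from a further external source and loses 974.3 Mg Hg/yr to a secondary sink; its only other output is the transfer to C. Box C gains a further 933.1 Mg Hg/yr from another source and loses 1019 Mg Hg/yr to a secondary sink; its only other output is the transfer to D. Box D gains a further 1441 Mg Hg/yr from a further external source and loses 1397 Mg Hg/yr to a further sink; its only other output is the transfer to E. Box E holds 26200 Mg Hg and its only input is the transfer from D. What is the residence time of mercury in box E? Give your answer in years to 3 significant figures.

Box A: F(A→B) = (1693 + 1187) − 536.0 = 2344.0 Mg Hg/yr.
Box B: F(B→C) = (2344.0 + 733.0) − 974.3 = 2102.7 Mg Hg/yr.
Box C: F(C→D) = (2102.7 + 933.1) − 1019 = 2016.8 Mg Hg/yr.
Box D: F(D→E) = (2016.8 + 1441) − 1397 = 2060.8 Mg Hg/yr.
Box E throughput = its input = 2060.8 Mg Hg/yr; τ = 26200 / 2060.8 = 12.71 yr.

12.7 yr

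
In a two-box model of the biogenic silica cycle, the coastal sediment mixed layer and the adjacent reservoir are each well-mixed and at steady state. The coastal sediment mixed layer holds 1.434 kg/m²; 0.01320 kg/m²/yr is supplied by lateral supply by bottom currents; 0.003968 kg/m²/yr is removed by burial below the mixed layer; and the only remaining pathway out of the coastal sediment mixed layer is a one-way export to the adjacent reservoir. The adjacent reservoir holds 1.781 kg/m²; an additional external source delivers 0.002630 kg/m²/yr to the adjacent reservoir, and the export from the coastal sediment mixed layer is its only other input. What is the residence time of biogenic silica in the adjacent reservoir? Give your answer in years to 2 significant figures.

150 yr

Balance the coastal sediment mixed layer: ΣF_in = 0.013200 kg/m²/yr.
Export to the adjacent reservoir = ΣF_in − (0.003968) = 0.0092320 kg/m²/yr.
Total input to the adjacent reservoir = 0.0092320 + 0.002630 = 0.011862 kg/m²/yr; at steady state this equals its total output.
τ = M / F = 1.781 / 0.011862 = 150.1 yr.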